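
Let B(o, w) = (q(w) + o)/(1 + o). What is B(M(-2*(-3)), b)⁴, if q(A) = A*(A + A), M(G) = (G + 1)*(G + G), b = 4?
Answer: 181063936/52200625 ≈ 3.4686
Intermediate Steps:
M(G) = 2*G*(1 + G) (M(G) = (1 + G)*(2*G) = 2*G*(1 + G))
q(A) = 2*A² (q(A) = A*(2*A) = 2*A²)
B(o, w) = (o + 2*w²)/(1 + o) (B(o, w) = (2*w² + o)/(1 + o) = (o + 2*w²)/(1 + o))
B(M(-2*(-3)), b)⁴ = ((2*(-2*(-3))*(1 - 2*(-3)) + 2*4²)/(1 + 2*(-2*(-3))*(1 - 2*(-3))))⁴ = ((2*6*(1 + 6) + 2*16)/(1 + 2*6*(1 + 6)))⁴ = ((2*6*7 + 32)/(1 + 2*6*7))⁴ = ((84 + 32)/(1 + 84))⁴ = (116/85)⁴ = 181063936/52200625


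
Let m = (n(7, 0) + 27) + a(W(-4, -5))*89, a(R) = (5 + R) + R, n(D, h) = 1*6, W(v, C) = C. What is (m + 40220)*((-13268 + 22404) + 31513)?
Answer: 1618155392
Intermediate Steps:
n(D, h) = 6
a(R) = 5 + 2*R
m = -412 (m = (6 + 27) + (5 + 2*(-5))*89 = 33 + (5 - 10)*89 = 33 - 5*89 = 33 - 445 = -412)
(m + 40220)*((-13268 + 22404) + 31513) = (-412 + 40220)*((-13268 + 22404) + 31513) = 39808*(9136 + 31513) = 39808*40649 = 1618155392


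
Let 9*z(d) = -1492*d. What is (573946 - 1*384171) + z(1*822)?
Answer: 160517/3 ≈ 53506.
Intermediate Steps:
z(d) = -1492*d/9 (z(d) = (-1492*d)/9 = -1492*d/9)
(573946 - 1*384171) + z(1*822) = (573946 - 1*384171) - 1492*822/9 = (573946 - 384171) - 1492/9*822 = 189775 - 408808/3 = 160517/3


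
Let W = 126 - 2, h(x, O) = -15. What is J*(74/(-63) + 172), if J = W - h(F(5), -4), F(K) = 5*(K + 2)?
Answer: 1495918/63 ≈ 23745.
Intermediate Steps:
F(K) = 10 + 5*K (F(K) = 5*(2 + K) = 10 + 5*K)
W = 124
J = 139 (J = 124 - 1*(-15) = 124 + 15 = 139)
J*(74/(-63) + 172) = 139*(74/(-63) + 172) = 139*(74*(-1/63) + 172) = 139*(-74/63 + 172) = 139*(10762/63) = 1495918/63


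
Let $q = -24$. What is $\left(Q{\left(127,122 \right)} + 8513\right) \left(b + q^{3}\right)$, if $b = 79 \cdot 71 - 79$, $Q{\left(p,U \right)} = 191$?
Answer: $-72190976$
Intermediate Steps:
$b = 5530$ ($b = 5609 - 79 = 5530$)
$\left(Q{\left(127,122 \right)} + 8513\right) \left(b + q^{3}\right) = \left(191 + 8513\right) \left(5530 + \left(-24\right)^{3}\right) = 8704 \left(5530 - 13824\right) = 8704 \left(-8294\right) = -72190976$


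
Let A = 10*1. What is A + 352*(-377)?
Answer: -132694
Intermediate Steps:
A = 10
A + 352*(-377) = 10 + 352*(-377) = 10 - 132704 = -132694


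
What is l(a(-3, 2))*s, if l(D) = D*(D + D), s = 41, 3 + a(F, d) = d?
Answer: 82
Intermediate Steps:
a(F, d) = -3 + d
l(D) = 2*D² (l(D) = D*(2*D) = 2*D²)
l(a(-3, 2))*s = (2*(-3 + 2)²)*41 = (2*(-1)²)*41 = (2*1)*41 = 2*41 = 82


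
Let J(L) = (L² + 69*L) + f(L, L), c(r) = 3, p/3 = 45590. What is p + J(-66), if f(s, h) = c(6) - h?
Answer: 136641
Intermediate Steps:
p = 136770 (p = 3*45590 = 136770)
f(s, h) = 3 - h
J(L) = 3 + L² + 68*L (J(L) = (L² + 69*L) + (3 - L) = 3 + L² + 68*L)
p + J(-66) = 136770 + (3 + (-66)² + 68*(-66)) = 136770 + (3 + 4356 - 4488) = 136770 - 129 = 136641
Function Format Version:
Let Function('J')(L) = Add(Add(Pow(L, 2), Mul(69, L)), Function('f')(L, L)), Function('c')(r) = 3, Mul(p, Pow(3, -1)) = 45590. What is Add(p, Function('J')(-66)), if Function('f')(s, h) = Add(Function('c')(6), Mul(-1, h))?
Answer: 136641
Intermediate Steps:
p = 136770 (p = Mul(3, 45590) = 136770)
Function('f')(s, h) = Add(3, Mul(-1, h))
Function('J')(L) = Add(3, Pow(L, 2), Mul(68, L)) (Function('J')(L) = Add(Add(Pow(L, 2), Mul(69, L)), Add(3, Mul(-1, L))) = Add(3, Pow(L, 2), Mul(68, L)))
Add(p, Function('J')(-66)) = Add(136770, Add(3, Pow(-66, 2), Mul(68, -66))) = Add(136770, Add(3, 4356, -4488)) = Add(136770, -129) = 136641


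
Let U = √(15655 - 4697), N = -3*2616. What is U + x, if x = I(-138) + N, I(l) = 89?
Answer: -7759 + √10958 ≈ -7654.3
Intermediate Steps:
N = -7848
U = √10958 ≈ 104.68
x = -7759 (x = 89 - 7848 = -7759)
U + x = √10958 - 7759 = -7759 + √10958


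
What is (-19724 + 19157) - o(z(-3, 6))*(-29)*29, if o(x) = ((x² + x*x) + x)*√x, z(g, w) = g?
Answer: -567 + 12615*I*√3 ≈ -567.0 + 21850.0*I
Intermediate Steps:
o(x) = √x*(x + 2*x²) (o(x) = ((x² + x²) + x)*√x = (2*x² + x)*√x = (x + 2*x²)*√x = √x*(x + 2*x²))
(-19724 + 19157) - o(z(-3, 6))*(-29)*29 = (-19724 + 19157) - ((-3)^(3/2)*(1 + 2*(-3)))*(-29)*29 = -567 - ((-3*I*√3)*(1 - 6))*(-29)*29 = -567 - (-3*I*√3*(-5))*(-29)*29 = -567 - (15*I*√3)*(-29)*29 = -567 - (-435*I*√3)*29 = -567 - (-12615)*I*√3 = -567 + 12615*I*√3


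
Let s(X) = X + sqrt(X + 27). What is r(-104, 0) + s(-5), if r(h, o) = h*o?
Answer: -5 + sqrt(22) ≈ -0.30958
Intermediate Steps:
s(X) = X + sqrt(27 + X)
r(-104, 0) + s(-5) = -104*0 + (-5 + sqrt(27 - 5)) = 0 + (-5 + sqrt(22)) = -5 + sqrt(22)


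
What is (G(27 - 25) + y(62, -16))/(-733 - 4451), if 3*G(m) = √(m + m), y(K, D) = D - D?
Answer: -1/7776 ≈ -0.00012860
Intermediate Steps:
y(K, D) = 0
G(m) = √2*√m/3 (G(m) = √(m + m)/3 = √(2*m)/3 = (√2*√m)/3 = √2*√m/3)
(G(27 - 25) + y(62, -16))/(-733 - 4451) = (√2*√(27 - 25)/3 + 0)/(-733 - 4451) = (√2*√2/3 + 0)/(-5184) = (⅔ + 0)*(-1/5184) = (⅔)*(-1/5184) = -1/7776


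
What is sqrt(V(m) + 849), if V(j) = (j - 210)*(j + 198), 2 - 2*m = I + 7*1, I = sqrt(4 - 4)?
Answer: I*sqrt(162779)/2 ≈ 201.73*I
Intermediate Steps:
I = 0 (I = sqrt(0) = 0)
m = -5/2 (m = 1 - (0 + 7*1)/2 = 1 - (0 + 7)/2 = 1 - 1/2*7 = 1 - 7/2 = -5/2 ≈ -2.5000)
V(j) = (-210 + j)*(198 + j)
sqrt(V(m) + 849) = sqrt((-41580 + (-5/2)**2 - 12*(-5/2)) + 849) = sqrt((-41580 + 25/4 + 30) + 849) = sqrt(-166175/4 + 849) = sqrt(-162779/4) = I*sqrt(162779)/2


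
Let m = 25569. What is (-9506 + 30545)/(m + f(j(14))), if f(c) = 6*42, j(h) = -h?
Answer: 7013/8607 ≈ 0.81480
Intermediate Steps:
f(c) = 252
(-9506 + 30545)/(m + f(j(14))) = (-9506 + 30545)/(25569 + 252) = 21039/25821 = 21039*(1/25821) = 7013/8607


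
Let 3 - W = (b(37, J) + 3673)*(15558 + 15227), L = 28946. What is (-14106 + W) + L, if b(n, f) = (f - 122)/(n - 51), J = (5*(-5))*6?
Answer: -795595994/7 ≈ -1.1366e+8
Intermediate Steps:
J = -150 (J = -25*6 = -150)
b(n, f) = (-122 + f)/(-51 + n)
W = -795699874/7 (W = 3 - ((-122 - 150)/(-51 + 37) + 3673)*(15558 + 15227) = 3 - (-272/(-14) + 3673)*30785 = 3 - (-1/14*(-272) + 3673)*30785 = 3 - (136/7 + 3673)*30785 = 3 - 25847*30785/7 = 3 - 1*795699895/7 = 3 - 795699895/7 = -795699874/7 ≈ -1.1367e+8)
(-14106 + W) + L = (-14106 - 795699874/7) + 28946 = -795798616/7 + 28946 = -795595994/7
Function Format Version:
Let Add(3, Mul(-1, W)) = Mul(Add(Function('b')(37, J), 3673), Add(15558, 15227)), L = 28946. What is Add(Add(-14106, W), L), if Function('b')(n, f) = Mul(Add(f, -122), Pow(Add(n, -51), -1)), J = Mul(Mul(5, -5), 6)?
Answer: Rational(-795595994, 7) ≈ -1.1366e+8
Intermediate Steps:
J = -150 (J = Mul(-25, 6) = -150)
Function('b')(n, f) = Mul(Pow(Add(-51, n), -1), Add(-122, f)) (Function('b')(n, f) = Mul(Add(-122, f), Pow(Add(-51, n), -1)) = Mul(Pow(Add(-51, n), -1), Add(-122, f)))
W = Rational(-795699874, 7) (W = Add(3, Mul(-1, Mul(Add(Mul(Pow(Add(-51, 37), -1), Add(-122, -150)), 3673), Add(15558, 15227)))) = Add(3, Mul(-1, Mul(Add(Mul(Pow(-14, -1), -272), 3673), 30785))) = Add(3, Mul(-1, Mul(Add(Mul(Rational(-1, 14), -272), 3673), 30785))) = Add(3, Mul(-1, Mul(Add(Rational(136, 7), 3673), 30785))) = Add(3, Mul(-1, Mul(Rational(25847, 7), 30785))) = Add(3, Mul(-1, Rational(795699895, 7))) = Add(3, Rational(-795699895, 7)) = Rational(-795699874, 7) ≈ -1.1367e+8)
Add(Add(-14106, W), L) = Add(Add(-14106, Rational(-795699874, 7)), 28946) = Add(Rational(-795798616, 7), 28946) = Rational(-795595994, 7)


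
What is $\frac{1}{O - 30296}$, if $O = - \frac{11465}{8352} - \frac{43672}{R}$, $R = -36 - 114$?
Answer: $- \frac{208800}{6265300001} \approx -3.3326 \cdot 10^{-5}$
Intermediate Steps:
$R = -150$ ($R = -36 - 114 = -150$)
$O = \frac{60504799}{208800}$ ($O = - \frac{11465}{8352} - \frac{43672}{-150} = \left(-11465\right) \frac{1}{8352} - - \frac{21836}{75} = - \frac{11465}{8352} + \frac{21836}{75} = \frac{60504799}{208800} \approx 289.77$)
$\frac{1}{O - 30296} = \frac{1}{\frac{60504799}{208800} - 30296} = \frac{1}{- \frac{6265300001}{208800}} = - \frac{208800}{6265300001}$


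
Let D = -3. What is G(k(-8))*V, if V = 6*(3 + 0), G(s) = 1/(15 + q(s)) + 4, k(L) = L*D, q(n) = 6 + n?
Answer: 362/5 ≈ 72.400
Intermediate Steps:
k(L) = -3*L (k(L) = L*(-3) = -3*L)
G(s) = 4 + 1/(21 + s) (G(s) = 1/(15 + (6 + s)) + 4 = 1/(21 + s) + 4 = 4 + 1/(21 + s))
V = 18 (V = 6*3 = 18)
G(k(-8))*V = ((85 + 4*(-3*(-8)))/(21 - 3*(-8)))*18 = ((85 + 4*24)/(21 + 24))*18 = ((85 + 96)/45)*18 = ((1/45)*181)*18 = (181/45)*18 = 362/5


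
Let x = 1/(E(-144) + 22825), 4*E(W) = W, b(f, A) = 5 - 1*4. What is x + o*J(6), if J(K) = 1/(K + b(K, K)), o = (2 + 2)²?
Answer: 364631/159523 ≈ 2.2858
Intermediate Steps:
b(f, A) = 1 (b(f, A) = 5 - 4 = 1)
o = 16 (o = 4² = 16)
E(W) = W/4
J(K) = 1/(1 + K) (J(K) = 1/(K + 1) = 1/(1 + K))
x = 1/22789 (x = 1/((¼)*(-144) + 22825) = 1/(-36 + 22825) = 1/22789 ≈ 4.3881e-5)
x + o*J(6) = 1/22789 + 16/(1 + 6) = 1/22789 + 16/7 = 364631/159523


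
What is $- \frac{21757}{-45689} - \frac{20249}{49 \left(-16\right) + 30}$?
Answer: $\frac{941561339}{34449506} \approx 27.332$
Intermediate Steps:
$- \frac{21757}{-45689} - \frac{20249}{49 \left(-16\right) + 30} = \left(-21757\right) \left(- \frac{1}{45689}\right) - \frac{20249}{-784 + 30} = \frac{21757}{45689} - \frac{20249}{-754} = \frac{21757}{45689} - - \frac{20249}{754} = \frac{21757}{45689} + \frac{20249}{754} = \frac{941561339}{34449506}$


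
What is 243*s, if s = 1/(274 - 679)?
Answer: -3/5 ≈ -0.60000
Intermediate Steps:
s = -1/405 (s = 1/(-405) = -1/405 ≈ -0.0024691)
243*s = 243*(-1/405) = -3/5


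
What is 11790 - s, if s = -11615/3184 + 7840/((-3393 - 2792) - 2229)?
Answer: 22569919015/1913584 ≈ 11795.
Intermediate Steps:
s = -8763655/1913584 (s = -11615*1/3184 + 7840/(-6185 - 2229) = -11615/3184 + 7840/(-8414) = -11615/3184 + 7840*(-1/8414) = -11615/3184 - 560/601 = -8763655/1913584 ≈ -4.5797)
11790 - s = 11790 - 1*(-8763655/1913584) = 11790 + 8763655/1913584 = 22569919015/1913584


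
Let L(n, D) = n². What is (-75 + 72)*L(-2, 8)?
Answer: -12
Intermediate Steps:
(-75 + 72)*L(-2, 8) = (-75 + 72)*(-2)² = -3*4 = -12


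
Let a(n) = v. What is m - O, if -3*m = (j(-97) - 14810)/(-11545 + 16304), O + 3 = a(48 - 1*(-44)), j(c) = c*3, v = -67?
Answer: 1014491/14277 ≈ 71.058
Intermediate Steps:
j(c) = 3*c
a(n) = -67
O = -70 (O = -3 - 67 = -70)
m = 15101/14277 (m = -(3*(-97) - 14810)/(3*(-11545 + 16304)) = -(-291 - 14810)/(3*4759) = -(-15101)/(3*4759) = -⅓*(-15101/4759) = 15101/14277 ≈ 1.0577)
m - O = 15101/14277 - 1*(-70) = 15101/14277 + 70 = 1014491/14277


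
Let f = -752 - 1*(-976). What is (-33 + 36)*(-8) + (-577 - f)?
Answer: -825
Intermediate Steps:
f = 224 (f = -752 + 976 = 224)
(-33 + 36)*(-8) + (-577 - f) = (-33 + 36)*(-8) + (-577 - 1*224) = 3*(-8) + (-577 - 224) = -24 - 801 = -825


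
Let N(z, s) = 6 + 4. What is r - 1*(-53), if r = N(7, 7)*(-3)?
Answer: 23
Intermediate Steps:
N(z, s) = 10
r = -30 (r = 10*(-3) = -30)
r - 1*(-53) = -30 - 1*(-53) = -30 + 53 = 23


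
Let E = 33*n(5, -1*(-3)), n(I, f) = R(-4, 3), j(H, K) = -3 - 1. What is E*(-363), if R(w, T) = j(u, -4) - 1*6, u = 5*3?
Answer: 119790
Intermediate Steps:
u = 15
j(H, K) = -4
R(w, T) = -10 (R(w, T) = -4 - 1*6 = -4 - 6 = -10)
n(I, f) = -10
E = -330 (E = 33*(-10) = -330)
E*(-363) = -330*(-363) = 119790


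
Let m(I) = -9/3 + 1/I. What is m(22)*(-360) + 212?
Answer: 14032/11 ≈ 1275.6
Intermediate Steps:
m(I) = -3 + 1/I (m(I) = -9*1/3 + 1/I = -3 + 1/I)
m(22)*(-360) + 212 = (-3 + 1/22)*(-360) + 212 = -65/22*(-360) + 212 = 11700/11 + 212 = 14032/11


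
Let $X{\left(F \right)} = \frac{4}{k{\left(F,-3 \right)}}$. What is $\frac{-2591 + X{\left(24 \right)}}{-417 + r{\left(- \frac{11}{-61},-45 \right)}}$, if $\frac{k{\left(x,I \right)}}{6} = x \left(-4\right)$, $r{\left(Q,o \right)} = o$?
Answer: $\frac{373105}{66528} \approx 5.6082$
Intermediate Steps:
$k{\left(x,I \right)} = - 24 x$ ($k{\left(x,I \right)} = 6 x \left(-4\right) = 6 \left(- 4 x\right) = - 24 x$)
$X{\left(F \right)} = - \frac{1}{6 F}$ ($X{\left(F \right)} = \frac{4}{\left(-24\right) F} = 4 \left(- \frac{1}{24 F}\right) = - \frac{1}{6 F}$)
$\frac{-2591 + X{\left(24 \right)}}{-417 + r{\left(- \frac{11}{-61},-45 \right)}} = \frac{-2591 - \frac{1}{6 \cdot 24}}{-417 - 45} = \frac{-2591 - \frac{1}{144}}{-462} = \left(-2591 - \frac{1}{144}\right) \left(- \frac{1}{462}\right) = \left(- \frac{373105}{144}\right) \left(- \frac{1}{462}\right) = \frac{373105}{66528}$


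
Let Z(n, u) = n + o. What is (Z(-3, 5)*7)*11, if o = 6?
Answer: 231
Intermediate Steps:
Z(n, u) = 6 + n (Z(n, u) = n + 6 = 6 + n)
(Z(-3, 5)*7)*11 = ((6 - 3)*7)*11 = (3*7)*11 = 21*11 = 231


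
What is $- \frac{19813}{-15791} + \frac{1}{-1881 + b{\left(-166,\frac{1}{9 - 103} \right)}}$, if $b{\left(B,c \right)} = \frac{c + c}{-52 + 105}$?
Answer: $\frac{92795902655}{73989867452} \approx 1.2542$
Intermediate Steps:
$b{\left(B,c \right)} = \frac{2 c}{53}$
$- \frac{19813}{-15791} + \frac{1}{-1881 + b{\left(-166,\frac{1}{9 - 103} \right)}} = - \frac{19813}{-15791} + \frac{1}{-1881 + \frac{2}{53 \left(9 - 103\right)}} = \left(-19813\right) \left(- \frac{1}{15791}\right) + \frac{1}{-1881 + \frac{2}{53 \left(-94\right)}} = \frac{19813}{15791} + \frac{1}{-1881 + \frac{2}{53} \left(- \frac{1}{94}\right)} = \frac{19813}{15791} + \frac{1}{-1881 - \frac{1}{2491}} = \frac{19813}{15791} + \frac{1}{- \frac{4685572}{2491}} = \frac{19813}{15791} - \frac{2491}{4685572} = \frac{92795902655}{73989867452}$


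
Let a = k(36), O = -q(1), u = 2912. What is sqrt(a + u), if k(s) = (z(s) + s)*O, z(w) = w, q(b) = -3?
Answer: 2*sqrt(782) ≈ 55.929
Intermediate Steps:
O = 3 (O = -1*(-3) = 3)
k(s) = 6*s (k(s) = (s + s)*3 = (2*s)*3 = 6*s)
a = 216 (a = 6*36 = 216)
sqrt(a + u) = sqrt(216 + 2912) = sqrt(3128) = 2*sqrt(782)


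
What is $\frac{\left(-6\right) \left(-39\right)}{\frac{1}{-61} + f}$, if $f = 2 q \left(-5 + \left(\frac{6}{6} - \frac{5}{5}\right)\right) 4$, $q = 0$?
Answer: $-14274$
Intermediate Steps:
$f = 0$ ($f = 2 \cdot 0 \left(-5 + \left(\frac{6}{6} - \frac{5}{5}\right)\right) 4 = 2 \cdot 0 \left(-5 + \left(6 \cdot \frac{1}{6} - 1\right)\right) 4 = 2 \cdot 0 \left(-5 + \left(1 - 1\right)\right) 4 = 2 \cdot 0 \left(-5 + 0\right) 4 = 2 \cdot 0 \left(-5\right) 4 = 2 \cdot 0 \cdot 4 = 0 \cdot 4 = 0$)
$\frac{\left(-6\right) \left(-39\right)}{\frac{1}{-61} + f} = \frac{\left(-6\right) \left(-39\right)}{\frac{1}{-61} + 0} = \frac{234}{- \frac{1}{61} + 0} = \frac{234}{- \frac{1}{61}} = 234 \left(-61\right) = -14274$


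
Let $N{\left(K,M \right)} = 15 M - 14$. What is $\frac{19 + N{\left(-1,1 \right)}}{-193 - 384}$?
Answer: $- \frac{20}{577} \approx -0.034662$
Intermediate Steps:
$N{\left(K,M \right)} = -14 + 15 M$
$\frac{19 + N{\left(-1,1 \right)}}{-193 - 384} = \frac{19 + \left(-14 + 15 \cdot 1\right)}{-193 - 384} = \frac{19 + \left(-14 + 15\right)}{-577} = \left(19 + 1\right) \left(- \frac{1}{577}\right) = 20 \left(- \frac{1}{577}\right) = - \frac{20}{577}$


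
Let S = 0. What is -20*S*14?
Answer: 0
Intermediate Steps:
-20*S*14 = -20*0*14 = 0*14 = 0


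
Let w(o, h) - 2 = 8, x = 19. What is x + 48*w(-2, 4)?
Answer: 499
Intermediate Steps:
w(o, h) = 10 (w(o, h) = 2 + 8 = 10)
x + 48*w(-2, 4) = 19 + 48*10 = 19 + 480 = 499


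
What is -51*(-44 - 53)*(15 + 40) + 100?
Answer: 272185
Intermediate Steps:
-51*(-44 - 53)*(15 + 40) + 100 = -(-4947)*55 + 100 = -51*(-5335) + 100 = 272085 + 100 = 272185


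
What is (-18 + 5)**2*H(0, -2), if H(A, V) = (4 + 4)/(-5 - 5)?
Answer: -676/5 ≈ -135.20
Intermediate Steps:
H(A, V) = -4/5 (H(A, V) = 8/(-10) = 8*(-1/10) = -4/5)
(-18 + 5)**2*H(0, -2) = (-18 + 5)**2*(-4/5) = (-13)**2*(-4/5) = 169*(-4/5) = -676/5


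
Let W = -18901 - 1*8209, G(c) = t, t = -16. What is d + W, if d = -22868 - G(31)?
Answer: -49962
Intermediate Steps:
G(c) = -16
d = -22852 (d = -22868 - 1*(-16) = -22868 + 16 = -22852)
W = -27110 (W = -18901 - 8209 = -27110)
d + W = -22852 - 27110 = -49962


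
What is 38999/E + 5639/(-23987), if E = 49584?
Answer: 655864837/1189371408 ≈ 0.55144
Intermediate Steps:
38999/E + 5639/(-23987) = 38999/49584 + 5639/(-23987) = 38999*(1/49584) + 5639*(-1/23987) = 38999/49584 - 5639/23987 = 655864837/1189371408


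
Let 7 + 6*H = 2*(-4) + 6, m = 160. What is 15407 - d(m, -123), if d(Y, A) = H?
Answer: 30817/2 ≈ 15409.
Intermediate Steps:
H = -3/2 (H = -7/6 + (2*(-4) + 6)/6 = -7/6 + (-8 + 6)/6 = -7/6 + (1/6)*(-2) = -7/6 - 1/3 = -3/2 ≈ -1.5000)
d(Y, A) = -3/2
15407 - d(m, -123) = 15407 - 1*(-3/2) = 15407 + 3/2 = 30817/2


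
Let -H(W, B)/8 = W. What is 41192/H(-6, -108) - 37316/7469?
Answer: 38233985/44814 ≈ 853.17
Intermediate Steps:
H(W, B) = -8*W
41192/H(-6, -108) - 37316/7469 = 41192/((-8*(-6))) - 37316/7469 = 41192/48 - 37316*1/7469 = 41192*(1/48) - 37316/7469 = 5149/6 - 37316/7469 = 38233985/44814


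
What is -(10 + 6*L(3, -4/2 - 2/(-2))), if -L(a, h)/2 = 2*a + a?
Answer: 98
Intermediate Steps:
L(a, h) = -6*a (L(a, h) = -2*(2*a + a) = -6*a)
-(10 + 6*L(3, -4/2 - 2/(-2))) = -(10 + 6*(-6*3)) = -(10 + 6*(-18)) = -(10 - 108) = -1*(-98) = 98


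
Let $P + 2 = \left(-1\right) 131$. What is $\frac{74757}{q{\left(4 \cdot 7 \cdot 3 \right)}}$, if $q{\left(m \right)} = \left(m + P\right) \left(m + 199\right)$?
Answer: $- \frac{74757}{13867} \approx -5.391$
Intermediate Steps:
$P = -133$ ($P = -2 - 131 = -133$)
$q{\left(m \right)} = \left(-133 + m\right) \left(199 + m\right)$ ($q{\left(m \right)} = \left(m - 133\right) \left(m + 199\right) = \left(-133 + m\right) \left(199 + m\right)$)
$\frac{74757}{q{\left(4 \cdot 7 \cdot 3 \right)}} = \frac{74757}{-26467 + \left(4 \cdot 7 \cdot 3\right)^{2} + 66 \cdot 4 \cdot 7 \cdot 3} = \frac{74757}{-26467 + \left(28 \cdot 3\right)^{2} + 66 \cdot 28 \cdot 3} = \frac{74757}{-26467 + 84^{2} + 66 \cdot 84} = \frac{74757}{-26467 + 7056 + 5544} = \frac{74757}{-13867} = 74757 \left(- \frac{1}{13867}\right) = - \frac{74757}{13867}$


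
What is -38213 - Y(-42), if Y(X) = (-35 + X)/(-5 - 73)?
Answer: -2980691/78 ≈ -38214.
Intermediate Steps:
Y(X) = 35/78 - X/78 (Y(X) = (-35 + X)/(-78) = (-35 + X)*(-1/78) = 35/78 - X/78)
-38213 - Y(-42) = -38213 - (35/78 - 1/78*(-42)) = -38213 - (35/78 + 7/13) = -38213 - 1*77/78 = -38213 - 77/78 = -2980691/78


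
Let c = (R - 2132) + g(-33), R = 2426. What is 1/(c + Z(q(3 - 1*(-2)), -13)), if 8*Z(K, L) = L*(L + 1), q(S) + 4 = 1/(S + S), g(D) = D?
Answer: 2/561 ≈ 0.0035651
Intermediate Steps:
q(S) = -4 + 1/(2*S) (q(S) = -4 + 1/(S + S) = -4 + 1/(2*S))
Z(K, L) = L*(1 + L)/8 (Z(K, L) = (L*(L + 1))/8 = (L*(1 + L))/8 = L*(1 + L)/8)
c = 261 (c = (2426 - 2132) - 33 = 294 - 33 = 261)
1/(c + Z(q(3 - 1*(-2)), -13)) = 1/(261 + (⅛)*(-13)*(1 - 13)) = 1/(261 + (⅛)*(-13)*(-12)) = 1/(261 + 39/2) = 1/(561/2) = 2/561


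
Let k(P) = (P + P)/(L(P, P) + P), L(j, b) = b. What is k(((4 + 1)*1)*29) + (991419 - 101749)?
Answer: 889671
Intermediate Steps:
k(P) = 1 (k(P) = (P + P)/(P + P) = (2*P)/((2*P)) = (2*P)*(1/(2*P)) = 1)
k(((4 + 1)*1)*29) + (991419 - 101749) = 1 + (991419 - 101749) = 1 + 889670 = 889671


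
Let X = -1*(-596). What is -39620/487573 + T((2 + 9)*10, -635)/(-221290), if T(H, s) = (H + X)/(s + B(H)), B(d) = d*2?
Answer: -1819086170231/22388218552775 ≈ -0.081252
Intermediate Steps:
X = 596
B(d) = 2*d
T(H, s) = (596 + H)/(s + 2*H) (T(H, s) = (H + 596)/(s + 2*H) = (596 + H)/(s + 2*H))
-39620/487573 + T((2 + 9)*10, -635)/(-221290) = -39620/487573 + ((596 + (2 + 9)*10)/(-635 + 2*((2 + 9)*10)))/(-221290) = -39620*1/487573 + ((596 + 11*10)/(-635 + 2*(11*10)))*(-1/221290) = -39620/487573 + ((596 + 110)/(-635 + 2*110))*(-1/221290) = -39620/487573 + (706/(-635 + 220))*(-1/221290) = -39620/487573 + (706/(-415))*(-1/221290) = -39620/487573 - 1/415*706*(-1/221290) = -39620/487573 - 706/415*(-1/221290) = -39620/487573 + 353/45917675 = -1819086170231/22388218552775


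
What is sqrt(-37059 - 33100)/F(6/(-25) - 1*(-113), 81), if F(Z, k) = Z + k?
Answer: 25*I*sqrt(70159)/4844 ≈ 1.367*I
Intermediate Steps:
sqrt(-37059 - 33100)/F(6/(-25) - 1*(-113), 81) = sqrt(-37059 - 33100)/((6/(-25) - 1*(-113)) + 81) = sqrt(-70159)/((6*(-1/25) + 113) + 81) = (I*sqrt(70159))/((-6/25 + 113) + 81) = (I*sqrt(70159))/(2819/25 + 81) = (I*sqrt(70159))/(4844/25) = (I*sqrt(70159))*(25/4844) = 25*I*sqrt(70159)/4844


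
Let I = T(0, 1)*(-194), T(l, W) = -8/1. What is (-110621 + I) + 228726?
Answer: 119657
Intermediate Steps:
T(l, W) = -8 (T(l, W) = -8*1 = -8)
I = 1552 (I = -8*(-194) = 1552)
(-110621 + I) + 228726 = (-110621 + 1552) + 228726 = -109069 + 228726 = 119657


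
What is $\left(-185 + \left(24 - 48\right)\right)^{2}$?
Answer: $43681$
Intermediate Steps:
$\left(-185 + \left(24 - 48\right)\right)^{2} = \left(-185 - 24\right)^{2} = \left(-209\right)^{2} = 43681$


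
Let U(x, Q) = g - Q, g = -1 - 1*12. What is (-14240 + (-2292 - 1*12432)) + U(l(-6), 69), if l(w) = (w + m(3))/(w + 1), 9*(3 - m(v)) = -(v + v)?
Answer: -29046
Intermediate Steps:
m(v) = 3 + 2*v/9 (m(v) = 3 - (-1)*(v + v)/9 = 3 - (-1)*2*v/9 = 3 - (-2)*v/9 = 3 + 2*v/9)
g = -13 (g = -1 - 12 = -13)
l(w) = (11/3 + w)/(1 + w) (l(w) = (w + (3 + (2/9)*3))/(w + 1) = (w + (3 + ⅔))/(1 + w) = (w + 11/3)/(1 + w) = (11/3 + w)/(1 + w))
U(x, Q) = -13 - Q
(-14240 + (-2292 - 1*12432)) + U(l(-6), 69) = (-14240 + (-2292 - 1*12432)) + (-13 - 1*69) = (-14240 + (-2292 - 12432)) + (-13 - 69) = (-14240 - 14724) - 82 = -28964 - 82 = -29046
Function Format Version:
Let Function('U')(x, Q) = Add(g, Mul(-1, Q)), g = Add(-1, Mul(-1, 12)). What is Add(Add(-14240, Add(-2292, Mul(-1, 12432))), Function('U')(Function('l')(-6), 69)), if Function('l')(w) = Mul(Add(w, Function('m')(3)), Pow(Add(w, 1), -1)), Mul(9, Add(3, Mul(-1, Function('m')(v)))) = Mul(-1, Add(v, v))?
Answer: -29046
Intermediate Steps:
Function('m')(v) = Add(3, Mul(Rational(2, 9), v)) (Function('m')(v) = Add(3, Mul(Rational(-1, 9), Mul(-1, Add(v, v)))) = Add(3, Mul(Rational(-1, 9), Mul(-1, Mul(2, v)))) = Add(3, Mul(Rational(-1, 9), Mul(-2, v))) = Add(3, Mul(Rational(2, 9), v)))
g = -13 (g = Add(-1, -12) = -13)
Function('l')(w) = Mul(Pow(Add(1, w), -1), Add(Rational(11, 3), w)) (Function('l')(w) = Mul(Add(w, Add(3, Mul(Rational(2, 9), 3))), Pow(Add(w, 1), -1)) = Mul(Add(w, Add(3, Rational(2, 3))), Pow(Add(1, w), -1)) = Mul(Add(w, Rational(11, 3)), Pow(Add(1, w), -1)) = Mul(Add(Rational(11, 3), w), Pow(Add(1, w), -1)) = Mul(Pow(Add(1, w), -1), Add(Rational(11, 3), w)))
Function('U')(x, Q) = Add(-13, Mul(-1, Q))
Add(Add(-14240, Add(-2292, Mul(-1, 12432))), Function('U')(Function('l')(-6), 69)) = Add(Add(-14240, Add(-2292, Mul(-1, 12432))), Add(-13, Mul(-1, 69))) = Add(Add(-14240, Add(-2292, -12432)), Add(-13, -69)) = Add(Add(-14240, -14724), -82) = Add(-28964, -82) = -29046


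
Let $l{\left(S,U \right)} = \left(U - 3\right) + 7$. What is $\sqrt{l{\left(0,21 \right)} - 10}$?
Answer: $\sqrt{15} \approx 3.873$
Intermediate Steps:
$l{\left(S,U \right)} = 4 + U$ ($l{\left(S,U \right)} = \left(-3 + U\right) + 7 = 4 + U$)
$\sqrt{l{\left(0,21 \right)} - 10} = \sqrt{\left(4 + 21\right) - 10} = \sqrt{25 - 10} = \sqrt{15}$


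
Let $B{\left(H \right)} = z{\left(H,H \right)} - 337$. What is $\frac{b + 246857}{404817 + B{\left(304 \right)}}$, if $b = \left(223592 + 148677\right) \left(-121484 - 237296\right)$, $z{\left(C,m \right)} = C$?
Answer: $- \frac{44520808321}{134928} \approx -3.2996 \cdot 10^{5}$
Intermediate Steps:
$B{\left(H \right)} = -337 + H$ ($B{\left(H \right)} = H - 337 = -337 + H$)
$b = -133562671820$ ($b = 372269 \left(-358780\right) = -133562671820$)
$\frac{b + 246857}{404817 + B{\left(304 \right)}} = \frac{-133562671820 + 246857}{404817 + \left(-337 + 304\right)} = - \frac{133562424963}{404817 - 33} = - \frac{133562424963}{404784} = \left(-133562424963\right) \frac{1}{404784} = - \frac{44520808321}{134928}$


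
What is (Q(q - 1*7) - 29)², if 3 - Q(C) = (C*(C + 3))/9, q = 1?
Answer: 784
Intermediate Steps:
Q(C) = 3 - C*(3 + C)/9 (Q(C) = 3 - C*(C + 3)/9 = 3 - C*(3 + C)/9)
(Q(q - 1*7) - 29)² = ((3 - (1 - 1*7)/3 - (1 - 1*7)²/9) - 29)² = ((3 - (1 - 7)/3 - (1 - 7)²/9) - 29)² = ((3 - ⅓*(-6) - ⅑*(-6)²) - 29)² = ((3 + 2 - ⅑*36) - 29)² = ((3 + 2 - 4) - 29)² = (1 - 29)² = (-28)² = 784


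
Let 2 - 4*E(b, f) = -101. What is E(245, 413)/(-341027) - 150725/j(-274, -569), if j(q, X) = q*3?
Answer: 102802546817/560648388 ≈ 183.36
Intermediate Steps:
E(b, f) = 103/4 (E(b, f) = ½ - ¼*(-101) = ½ + 101/4 = 103/4)
j(q, X) = 3*q
E(245, 413)/(-341027) - 150725/j(-274, -569) = (103/4)/(-341027) - 150725/(3*(-274)) = (103/4)*(-1/341027) - 150725/(-822) = -103/1364108 - 150725*(-1/822) = -103/1364108 + 150725/822 = 102802546817/560648388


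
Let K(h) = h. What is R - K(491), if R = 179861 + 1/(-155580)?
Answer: 27906384599/155580 ≈ 1.7937e+5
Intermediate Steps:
R = 27982774379/155580 (R = 179861 - 1/155580 = 27982774379/155580 ≈ 1.7986e+5)
R - K(491) = 27982774379/155580 - 1*491 = 27982774379/155580 - 491 = 27906384599/155580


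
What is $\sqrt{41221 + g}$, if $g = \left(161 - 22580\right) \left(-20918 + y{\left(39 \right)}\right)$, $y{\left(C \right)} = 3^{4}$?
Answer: $2 \sqrt{116796481} \approx 21615.0$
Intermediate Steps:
$y{\left(C \right)} = 81$
$g = 467144703$ ($g = \left(161 - 22580\right) \left(-20918 + 81\right) = \left(-22419\right) \left(-20837\right) = 467144703$)
$\sqrt{41221 + g} = \sqrt{41221 + 467144703} = \sqrt{467185924} = 2 \sqrt{116796481}$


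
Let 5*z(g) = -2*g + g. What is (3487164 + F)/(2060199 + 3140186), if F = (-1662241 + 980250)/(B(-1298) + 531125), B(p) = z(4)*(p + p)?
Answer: 9296807198521/13864273213465 ≈ 0.67056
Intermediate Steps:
z(g) = -g/5 (z(g) = (-2*g + g)/5 = (-g)/5 = -g/5)
B(p) = -8*p/5 (B(p) = (-⅕*4)*(p + p) = -8*p/5)
F = -3409955/2666009 (F = (-1662241 + 980250)/(-8/5*(-1298) + 531125) = -681991/(10384/5 + 531125) = -681991/2666009/5 = -681991*5/2666009 = -3409955/2666009 ≈ -1.2790)
(3487164 + F)/(2060199 + 3140186) = (3487164 - 3409955/2666009)/(2060199 + 3140186) = (9296807198521/2666009)/5200385 = (9296807198521/2666009)*(1/5200385) = 9296807198521/13864273213465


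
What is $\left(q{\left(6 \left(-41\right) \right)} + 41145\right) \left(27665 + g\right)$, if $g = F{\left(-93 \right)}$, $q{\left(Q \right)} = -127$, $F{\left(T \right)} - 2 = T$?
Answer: $1131030332$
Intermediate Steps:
$F{\left(T \right)} = 2 + T$
$g = -91$ ($g = 2 - 93 = -91$)
$\left(q{\left(6 \left(-41\right) \right)} + 41145\right) \left(27665 + g\right) = \left(-127 + 41145\right) \left(27665 - 91\right) = 41018 \cdot 27574 = 1131030332$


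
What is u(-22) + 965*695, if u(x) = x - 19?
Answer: 670634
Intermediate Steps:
u(x) = -19 + x
u(-22) + 965*695 = (-19 - 22) + 965*695 = -41 + 670675 = 670634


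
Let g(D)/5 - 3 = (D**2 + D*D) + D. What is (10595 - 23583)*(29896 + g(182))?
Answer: -4702448268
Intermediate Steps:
g(D) = 15 + 5*D + 10*D**2 (g(D) = 15 + 5*((D**2 + D*D) + D) = 15 + 5*((D**2 + D**2) + D) = 15 + 5*(2*D**2 + D) = 15 + 5*(D + 2*D**2) = 15 + (5*D + 10*D**2) = 15 + 5*D + 10*D**2)
(10595 - 23583)*(29896 + g(182)) = (10595 - 23583)*(29896 + (15 + 5*182 + 10*182**2)) = -12988*(29896 + (15 + 910 + 10*33124)) = -12988*(29896 + (15 + 910 + 331240)) = -12988*(29896 + 332165) = -12988*362061 = -4702448268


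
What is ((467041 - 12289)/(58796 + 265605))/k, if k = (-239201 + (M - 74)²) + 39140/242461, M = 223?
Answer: -27564906168/4267008379945465 ≈ -6.4600e-6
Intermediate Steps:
k = -52613997860/242461 (k = (-239201 + (223 - 74)²) + 39140/242461 = (-239201 + 149²) + 39140*(1/242461) = (-239201 + 22201) + 39140/242461 = -217000 + 39140/242461 = -52613997860/242461 ≈ -2.1700e+5)
((467041 - 12289)/(58796 + 265605))/k = ((467041 - 12289)/(58796 + 265605))/(-52613997860/242461) = (454752/324401)*(-242461/52613997860) = -27564906168/4267008379945465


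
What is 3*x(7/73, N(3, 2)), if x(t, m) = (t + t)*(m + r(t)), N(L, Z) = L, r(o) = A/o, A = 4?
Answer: 1878/73 ≈ 25.726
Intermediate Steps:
r(o) = 4/o
x(t, m) = 2*t*(m + 4/t) (x(t, m) = (t + t)*(m + 4/t) = (2*t)*(m + 4/t) = 2*t*(m + 4/t))
3*x(7/73, N(3, 2)) = 3*(8 + 2*3*(7/73)) = 3*(8 + 42/73) = 3*(626/73) = 1878/73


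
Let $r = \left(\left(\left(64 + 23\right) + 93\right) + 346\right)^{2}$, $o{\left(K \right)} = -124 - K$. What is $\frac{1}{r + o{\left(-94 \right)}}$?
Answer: $\frac{1}{276646} \approx 3.6147 \cdot 10^{-6}$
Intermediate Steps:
$r = 276676$ ($r = \left(\left(87 + 93\right) + 346\right)^{2} = \left(180 + 346\right)^{2} = 526^{2} = 276676$)
$\frac{1}{r + o{\left(-94 \right)}} = \frac{1}{276676 - 30} = \frac{1}{276646}$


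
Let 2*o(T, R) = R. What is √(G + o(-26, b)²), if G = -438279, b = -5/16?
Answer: I*√448797671/32 ≈ 662.03*I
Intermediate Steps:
b = -5/16 (b = -5*1/16 = -5/16 ≈ -0.31250)
o(T, R) = R/2
√(G + o(-26, b)²) = √(-438279 + ((½)*(-5/16))²) = √(-438279 + (-5/32)²) = √(-438279 + 25/1024) = √(-448797671/1024) = I*√448797671/32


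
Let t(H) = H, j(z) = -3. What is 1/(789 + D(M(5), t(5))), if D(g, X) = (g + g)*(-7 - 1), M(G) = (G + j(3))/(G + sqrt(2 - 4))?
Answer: 21143/16556611 - 32*I*sqrt(2)/16556611 ≈ 0.001277 - 2.7333e-6*I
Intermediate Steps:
M(G) = (-3 + G)/(G + I*sqrt(2)) (M(G) = (G - 3)/(G + sqrt(2 - 4)) = (-3 + G)/(G + sqrt(-2)) = (-3 + G)/(G + I*sqrt(2)))
D(g, X) = -16*g (D(g, X) = (2*g)*(-8) = -16*g)
1/(789 + D(M(5), t(5))) = 1/(789 - 16*(-3 + 5)/(5 + I*sqrt(2))) = 1/(789 - 16*2/(5 + I*sqrt(2))) = 1/(789 - 32/(5 + I*sqrt(2)))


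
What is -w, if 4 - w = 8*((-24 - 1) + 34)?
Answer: 68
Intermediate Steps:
w = -68 (w = 4 - 8*((-24 - 1) + 34) = 4 - 8*(-25 + 34) = 4 - 8*9 = 4 - 1*72 = 4 - 72 = -68)
-w = -1*(-68) = 68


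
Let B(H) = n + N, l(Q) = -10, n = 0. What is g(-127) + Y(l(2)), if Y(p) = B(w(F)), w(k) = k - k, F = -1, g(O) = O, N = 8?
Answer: -119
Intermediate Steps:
w(k) = 0
B(H) = 8 (B(H) = 0 + 8 = 8)
Y(p) = 8
g(-127) + Y(l(2)) = -127 + 8 = -119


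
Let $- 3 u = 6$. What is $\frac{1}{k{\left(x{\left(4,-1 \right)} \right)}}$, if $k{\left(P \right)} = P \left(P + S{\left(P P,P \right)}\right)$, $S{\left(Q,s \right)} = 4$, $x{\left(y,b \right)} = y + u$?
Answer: $\frac{1}{12} \approx 0.083333$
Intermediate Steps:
$u = -2$ ($u = \left(- \frac{1}{3}\right) 6 = -2$)
$x{\left(y,b \right)} = -2 + y$ ($x{\left(y,b \right)} = y - 2 = -2 + y$)
$k{\left(P \right)} = P \left(4 + P\right)$ ($k{\left(P \right)} = P \left(P + 4\right) = P \left(4 + P\right)$)
$\frac{1}{k{\left(x{\left(4,-1 \right)} \right)}} = \frac{1}{\left(-2 + 4\right) \left(4 + \left(-2 + 4\right)\right)} = \frac{1}{2 \left(4 + 2\right)} = \frac{1}{2 \cdot 6} = \frac{1}{12}$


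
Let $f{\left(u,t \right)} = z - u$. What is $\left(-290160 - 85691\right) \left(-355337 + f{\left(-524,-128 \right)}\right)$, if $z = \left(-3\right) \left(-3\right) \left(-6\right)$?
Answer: $133377116817$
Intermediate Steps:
$z = -54$ ($z = 9 \left(-6\right) = -54$)
$f{\left(u,t \right)} = -54 - u$
$\left(-290160 - 85691\right) \left(-355337 + f{\left(-524,-128 \right)}\right) = \left(-290160 - 85691\right) \left(-355337 - -470\right) = - 375851 \left(-355337 + \left(-54 + 524\right)\right) = - 375851 \left(-355337 + 470\right) = \left(-375851\right) \left(-354867\right) = 133377116817$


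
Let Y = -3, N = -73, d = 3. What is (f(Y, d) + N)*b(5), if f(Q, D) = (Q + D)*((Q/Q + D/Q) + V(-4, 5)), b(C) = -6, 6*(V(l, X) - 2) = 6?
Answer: 438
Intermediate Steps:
V(l, X) = 3 (V(l, X) = 2 + (1/6)*6 = 2 + 1 = 3)
f(Q, D) = (4 + D/Q)*(D + Q) (f(Q, D) = (Q + D)*((Q/Q + D/Q) + 3) = (D + Q)*((1 + D/Q) + 3) = (D + Q)*(4 + D/Q) = (4 + D/Q)*(D + Q))
(f(Y, d) + N)*b(5) = ((4*(-3) + 5*3 + 3**2/(-3)) - 73)*(-6) = ((-12 + 15 + 9*(-1/3)) - 73)*(-6) = ((-12 + 15 - 3) - 73)*(-6) = (0 - 73)*(-6) = -73*(-6) = 438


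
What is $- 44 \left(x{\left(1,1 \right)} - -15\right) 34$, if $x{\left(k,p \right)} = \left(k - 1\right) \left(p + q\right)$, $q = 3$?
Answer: $-22440$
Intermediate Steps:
$x{\left(k,p \right)} = \left(-1 + k\right) \left(3 + p\right)$ ($x{\left(k,p \right)} = \left(k - 1\right) \left(p + 3\right) = \left(-1 + k\right) \left(3 + p\right)$)
$- 44 \left(x{\left(1,1 \right)} - -15\right) 34 = - 44 \left(\left(-3 - 1 + 3 \cdot 1 + 1 \cdot 1\right) - -15\right) 34 = - 44 \left(\left(-3 - 1 + 3 + 1\right) + 15\right) 34 = - 44 \left(0 + 15\right) 34 = \left(-44\right) 15 \cdot 34 = \left(-660\right) 34 = -22440$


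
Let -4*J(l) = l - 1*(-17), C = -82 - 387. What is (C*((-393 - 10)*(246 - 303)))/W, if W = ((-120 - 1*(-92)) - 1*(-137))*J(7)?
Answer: 3591133/218 ≈ 16473.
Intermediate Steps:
C = -469
J(l) = -17/4 - l/4 (J(l) = -(l - 1*(-17))/4 = -(l + 17)/4 = -(17 + l)/4 = -17/4 - l/4)
W = -654 (W = ((-120 - 1*(-92)) - 1*(-137))*(-17/4 - ¼*7) = ((-120 + 92) + 137)*(-17/4 - 7/4) = (-28 + 137)*(-6) = 109*(-6) = -654)
(C*((-393 - 10)*(246 - 303)))/W = -469*(-393 - 10)*(246 - 303)/(-654) = -(-189007)*(-57)*(-1/654) = -469*22971*(-1/654) = -10773399*(-1/654) = 3591133/218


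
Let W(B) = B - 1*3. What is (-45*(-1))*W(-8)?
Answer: -495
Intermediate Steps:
W(B) = -3 + B (W(B) = B - 3 = -3 + B)
(-45*(-1))*W(-8) = (-45*(-1))*(-3 - 8) = 45*(-11) = -495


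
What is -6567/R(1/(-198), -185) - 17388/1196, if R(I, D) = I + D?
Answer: 9980199/476203 ≈ 20.958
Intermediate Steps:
R(I, D) = D + I
-6567/R(1/(-198), -185) - 17388/1196 = -6567/(-185 + 1/(-198)) - 17388/1196 = -6567/(-185 - 1/198) - 17388*1/1196 = -6567/(-36631/198) - 189/13 = -6567*(-198/36631) - 189/13 = 1300266/36631 - 189/13 = 9980199/476203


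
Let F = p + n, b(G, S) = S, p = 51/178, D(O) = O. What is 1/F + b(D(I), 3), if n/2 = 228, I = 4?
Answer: 243835/81219 ≈ 3.0022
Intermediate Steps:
n = 456 (n = 2*228 = 456)
p = 51/178 (p = 51*(1/178) = 51/178 ≈ 0.28652)
F = 81219/178 (F = 51/178 + 456 = 81219/178 ≈ 456.29)
1/F + b(D(I), 3) = 1/(81219/178) + 3 = 178/81219 + 3 = 243835/81219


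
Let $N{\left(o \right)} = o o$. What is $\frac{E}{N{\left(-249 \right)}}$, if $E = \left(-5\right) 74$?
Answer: $- \frac{370}{62001} \approx -0.0059676$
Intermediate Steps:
$N{\left(o \right)} = o^{2}$
$E = -370$
$\frac{E}{N{\left(-249 \right)}} = - \frac{370}{\left(-249\right)^{2}} = - \frac{370}{62001}$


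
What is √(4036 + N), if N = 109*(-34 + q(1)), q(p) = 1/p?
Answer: √439 ≈ 20.952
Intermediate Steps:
N = -3597 (N = 109*(-34 + 1/1) = 109*(-34 + 1) = 109*(-33) = -3597)
√(4036 + N) = √(4036 - 3597) = √439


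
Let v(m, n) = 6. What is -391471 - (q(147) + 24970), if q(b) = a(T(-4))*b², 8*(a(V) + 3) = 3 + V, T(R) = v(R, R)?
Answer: -3007393/8 ≈ -3.7592e+5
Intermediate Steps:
T(R) = 6
a(V) = -21/8 + V/8 (a(V) = -3 + (3 + V)/8 = -3 + (3/8 + V/8) = -21/8 + V/8)
q(b) = -15*b²/8 (q(b) = (-21/8 + (⅛)*6)*b² = (-21/8 + ¾)*b² = -15*b²/8)
-391471 - (q(147) + 24970) = -391471 - (-15/8*147² + 24970) = -391471 - (-15/8*21609 + 24970) = -391471 - (-324135/8 + 24970) = -391471 - 1*(-124375/8) = -391471 + 124375/8 = -3007393/8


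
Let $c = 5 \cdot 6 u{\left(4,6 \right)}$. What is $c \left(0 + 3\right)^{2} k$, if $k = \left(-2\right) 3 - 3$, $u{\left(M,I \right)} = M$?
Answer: $-9720$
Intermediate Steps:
$c = 120$ ($c = 5 \cdot 6 \cdot 4 = 30 \cdot 4 = 120$)
$k = -9$ ($k = -6 - 3 = -9$)
$c \left(0 + 3\right)^{2} k = 120 \left(0 + 3\right)^{2} \left(-9\right) = 120 \cdot 3^{2} \left(-9\right) = 120 \cdot 9 \left(-9\right) = 1080 \left(-9\right) = -9720$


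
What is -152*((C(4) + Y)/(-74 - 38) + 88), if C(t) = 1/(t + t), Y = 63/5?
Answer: -7480889/560 ≈ -13359.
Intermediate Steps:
Y = 63/5 (Y = 63*(1/5) = 63/5 ≈ 12.600)
C(t) = 1/(2*t)
-152*((C(4) + Y)/(-74 - 38) + 88) = -152*(((1/2)/4 + 63/5)/(-74 - 38) + 88) = -152*(((1/2)*(1/4) + 63/5)/(-112) + 88) = -152*((1/8 + 63/5)*(-1/112) + 88) = -152*((509/40)*(-1/112) + 88) = -152*(-509/4480 + 88) = -152*393731/4480 = -7480889/560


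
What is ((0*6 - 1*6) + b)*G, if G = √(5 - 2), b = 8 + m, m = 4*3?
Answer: 14*√3 ≈ 24.249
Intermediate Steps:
m = 12
b = 20 (b = 8 + 12 = 20)
G = √3 ≈ 1.7320
((0*6 - 1*6) + b)*G = ((0*6 - 1*6) + 20)*√3 = ((0 - 6) + 20)*√3 = (-6 + 20)*√3 = 14*√3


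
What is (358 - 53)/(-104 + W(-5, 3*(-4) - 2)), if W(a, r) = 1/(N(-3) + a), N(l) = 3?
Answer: -610/209 ≈ -2.9187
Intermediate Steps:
W(a, r) = 1/(3 + a)
(358 - 53)/(-104 + W(-5, 3*(-4) - 2)) = (358 - 53)/(-104 + 1/(3 - 5)) = 305/(-104 + 1/(-2)) = 305/(-104 - ½) = 305/(-209/2) = 305*(-2/209) = -610/209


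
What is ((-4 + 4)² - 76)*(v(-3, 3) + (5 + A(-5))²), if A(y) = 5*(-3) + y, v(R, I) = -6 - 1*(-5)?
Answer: -17024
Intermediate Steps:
v(R, I) = -1 (v(R, I) = -6 + 5 = -1)
A(y) = -15 + y
((-4 + 4)² - 76)*(v(-3, 3) + (5 + A(-5))²) = ((-4 + 4)² - 76)*(-1 + (5 + (-15 - 5))²) = (0² - 76)*(-1 + (5 - 20)²) = (0 - 76)*(-1 + (-15)²) = -76*(-1 + 225) = -76*224 = -17024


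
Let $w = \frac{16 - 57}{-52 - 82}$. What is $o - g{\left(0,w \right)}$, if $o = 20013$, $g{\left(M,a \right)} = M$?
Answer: $20013$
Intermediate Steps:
$w = \frac{41}{134}$ ($w = - \frac{41}{-134} = \left(-41\right) \left(- \frac{1}{134}\right) = \frac{41}{134} \approx 0.30597$)
$o - g{\left(0,w \right)} = 20013 - 0 = 20013 + 0 = 20013$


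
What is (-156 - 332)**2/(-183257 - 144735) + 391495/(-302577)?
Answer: -25058015641/12405354423 ≈ -2.0199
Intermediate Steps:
(-156 - 332)**2/(-183257 - 144735) + 391495/(-302577) = (-488)**2/(-327992) + 391495*(-1/302577) = 238144*(-1/327992) - 391495/302577 = -29768/40999 - 391495/302577 = -25058015641/12405354423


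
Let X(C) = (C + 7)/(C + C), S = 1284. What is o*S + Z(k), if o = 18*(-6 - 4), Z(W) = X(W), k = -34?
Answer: -15716133/68 ≈ -2.3112e+5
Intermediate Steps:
X(C) = (7 + C)/(2*C) (X(C) = (7 + C)/((2*C)) = (7 + C)*(1/(2*C)) = (7 + C)/(2*C))
Z(W) = (7 + W)/(2*W)
o = -180 (o = 18*(-10) = -180)
o*S + Z(k) = -180*1284 + (1/2)*(7 - 34)/(-34) = -231120 + (1/2)*(-1/34)*(-27) = -231120 + 27/68 = -15716133/68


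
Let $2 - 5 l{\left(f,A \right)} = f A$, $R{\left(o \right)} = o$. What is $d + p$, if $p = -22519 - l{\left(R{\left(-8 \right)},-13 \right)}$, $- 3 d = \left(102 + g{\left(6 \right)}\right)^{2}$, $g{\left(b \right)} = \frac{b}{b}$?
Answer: $- \frac{390524}{15} \approx -26035.0$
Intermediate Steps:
$g{\left(b \right)} = 1$
$d = - \frac{10609}{3}$ ($d = - \frac{\left(102 + 1\right)^{2}}{3} = - \frac{103^{2}}{3} = \left(- \frac{1}{3}\right) 10609 = - \frac{10609}{3} \approx -3536.3$)
$l{\left(f,A \right)} = \frac{2}{5} - \frac{A f}{5}$ ($l{\left(f,A \right)} = \frac{2}{5} - \frac{f A}{5} = \frac{2}{5} - \frac{A f}{5}$)
$p = - \frac{112493}{5}$ ($p = -22519 - \left(\frac{2}{5} - \left(- \frac{13}{5}\right) \left(-8\right)\right) = -22519 - \left(\frac{2}{5} - \frac{104}{5}\right) = -22519 - - \frac{102}{5} = -22519 + \frac{102}{5} = - \frac{112493}{5} \approx -22499.0$)
$d + p = - \frac{10609}{3} - \frac{112493}{5} = - \frac{390524}{15}$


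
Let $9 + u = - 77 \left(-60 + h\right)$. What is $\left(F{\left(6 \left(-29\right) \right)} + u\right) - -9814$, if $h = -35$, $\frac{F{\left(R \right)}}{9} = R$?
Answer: $15554$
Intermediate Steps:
$F{\left(R \right)} = 9 R$
$u = 7306$ ($u = -9 - 77 \left(-60 - 35\right) = -9 - -7315 = -9 + 7315 = 7306$)
$\left(F{\left(6 \left(-29\right) \right)} + u\right) - -9814 = \left(9 \cdot 6 \left(-29\right) + 7306\right) - -9814 = \left(9 \left(-174\right) + 7306\right) + 9814 = \left(-1566 + 7306\right) + 9814 = 5740 + 9814 = 15554$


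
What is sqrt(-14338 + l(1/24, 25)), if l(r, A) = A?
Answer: I*sqrt(14313) ≈ 119.64*I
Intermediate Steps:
sqrt(-14338 + l(1/24, 25)) = sqrt(-14338 + 25) = sqrt(-14313) = I*sqrt(14313)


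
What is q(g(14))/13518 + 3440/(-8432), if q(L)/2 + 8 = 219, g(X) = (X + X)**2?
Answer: -1341988/3561993 ≈ -0.37675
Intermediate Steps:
g(X) = 4*X**2 (g(X) = (2*X)**2 = 4*X**2)
q(L) = 422 (q(L) = -16 + 2*219 = -16 + 438 = 422)
q(g(14))/13518 + 3440/(-8432) = 422/13518 + 3440/(-8432) = 422*(1/13518) + 3440*(-1/8432) = 211/6759 - 215/527 = -1341988/3561993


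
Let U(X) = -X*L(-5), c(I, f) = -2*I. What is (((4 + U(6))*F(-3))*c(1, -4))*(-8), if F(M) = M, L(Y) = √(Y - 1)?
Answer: -192 + 288*I*√6 ≈ -192.0 + 705.45*I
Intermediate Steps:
L(Y) = √(-1 + Y)
U(X) = -I*X*√6 (U(X) = -X*√(-1 - 5) = -X*√(-6) = -X*I*√6 = -I*X*√6)
(((4 + U(6))*F(-3))*c(1, -4))*(-8) = (((4 - 1*I*6*√6)*(-3))*(-2*1))*(-8) = (((4 - 6*I*√6)*(-3))*(-2))*(-8) = ((-12 + 18*I*√6)*(-2))*(-8) = (24 - 36*I*√6)*(-8) = -192 + 288*I*√6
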